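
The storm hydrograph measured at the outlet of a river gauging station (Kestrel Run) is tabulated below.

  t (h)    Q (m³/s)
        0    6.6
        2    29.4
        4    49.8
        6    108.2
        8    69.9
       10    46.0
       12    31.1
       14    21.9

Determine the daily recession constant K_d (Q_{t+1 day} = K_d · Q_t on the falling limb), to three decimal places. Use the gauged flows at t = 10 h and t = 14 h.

K_d ≈ 0.012

Between t = 10 h and t = 14 h the flow falls from 46.0 to 21.9 m³/s over 2×2 h = 4 h.
Per-interval ratio K = (21.9/46.0)^(1/2) = 0.6900; K_d = K^(24/2) = 0.012.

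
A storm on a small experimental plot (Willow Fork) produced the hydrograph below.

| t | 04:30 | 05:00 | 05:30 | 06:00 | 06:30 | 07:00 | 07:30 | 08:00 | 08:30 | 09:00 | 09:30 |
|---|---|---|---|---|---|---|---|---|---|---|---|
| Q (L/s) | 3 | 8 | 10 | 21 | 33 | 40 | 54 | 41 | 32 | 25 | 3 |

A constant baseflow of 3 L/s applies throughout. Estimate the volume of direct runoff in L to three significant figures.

Direct-runoff ordinates (Q − Q_b): 0.0, 5.0, 7.0, 18.0, 30.0, 37.0, 51.0, 38.0, 29.0, 22.0, 0.0 L/s.
ΣQ_DR = 237.0 L/s.
With Δt = 0.5 h = 1800 s, V = ΣQ_DR · Δt = 237.0 × 1800 = 4.27 × 10^5 L.

V ≈ 4.27 × 10^5 L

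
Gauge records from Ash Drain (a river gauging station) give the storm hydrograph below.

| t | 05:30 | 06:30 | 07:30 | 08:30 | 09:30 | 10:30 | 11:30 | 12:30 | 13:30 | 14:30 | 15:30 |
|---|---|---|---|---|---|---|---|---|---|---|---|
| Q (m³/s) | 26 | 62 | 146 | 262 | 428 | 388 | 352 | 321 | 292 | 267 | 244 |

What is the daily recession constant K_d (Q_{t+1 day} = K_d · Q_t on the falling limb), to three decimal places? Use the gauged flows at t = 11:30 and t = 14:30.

K_d ≈ 0.110

Between t = 11:30 and t = 14:30 the flow falls from 352 to 267 m³/s over 3×1 h = 3 h.
Per-interval ratio K = (267/352)^(1/3) = 0.9120; K_d = K^(24/1) = 0.110.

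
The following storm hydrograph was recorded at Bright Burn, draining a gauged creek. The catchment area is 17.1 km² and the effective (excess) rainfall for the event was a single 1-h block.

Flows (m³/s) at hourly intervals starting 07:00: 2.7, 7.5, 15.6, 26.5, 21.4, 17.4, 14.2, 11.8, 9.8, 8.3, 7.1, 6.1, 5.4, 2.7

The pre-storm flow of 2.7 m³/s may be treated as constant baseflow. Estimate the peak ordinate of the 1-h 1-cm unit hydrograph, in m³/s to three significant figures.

U_p ≈ 9.52 m³/s

Direct runoff: 0.0, 4.8, 12.9, 23.8, 18.7, 14.7, 11.5, 9.1, 7.1, 5.6, 4.4, 3.4, 2.7, 0.0 m³/s; ΣQ_DR = 118.7 m³/s, peak = 23.8 m³/s.
Runoff depth d = ΣQ_DR·Δt / A = 118.7 × 3600 / (17.1 km²) = 24.99 mm.
The 1-cm UH is the DRH scaled by (10 mm)/d, so U_p = 23.8 × 10/24.99 = 9.52 m³/s.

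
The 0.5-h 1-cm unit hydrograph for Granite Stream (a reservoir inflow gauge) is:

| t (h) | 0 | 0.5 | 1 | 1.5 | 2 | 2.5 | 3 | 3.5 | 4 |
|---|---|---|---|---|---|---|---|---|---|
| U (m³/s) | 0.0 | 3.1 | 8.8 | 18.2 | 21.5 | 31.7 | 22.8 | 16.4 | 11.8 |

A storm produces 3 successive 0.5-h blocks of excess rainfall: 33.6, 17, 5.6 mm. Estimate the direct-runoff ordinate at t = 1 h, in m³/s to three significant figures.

By discrete convolution, Q_j = Σ (P_i / 10 mm) · U_{j−i}.
At t = 1 h (j=2): Q = (33.6/10)·8.8 + (17/10)·3.1 + (5.6/10)·0.0 = 34.8 m³/s.

Q ≈ 34.8 m³/s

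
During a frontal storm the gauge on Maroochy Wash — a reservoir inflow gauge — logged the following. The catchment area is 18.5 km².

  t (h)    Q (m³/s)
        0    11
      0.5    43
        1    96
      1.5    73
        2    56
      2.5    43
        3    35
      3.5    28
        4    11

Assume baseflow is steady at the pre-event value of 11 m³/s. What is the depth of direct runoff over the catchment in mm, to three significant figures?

Direct runoff: 0.0, 32.0, 85.0, 62.0, 45.0, 32.0, 24.0, 17.0, 0.0 m³/s; ΣQ_DR = 297.0 m³/s.
V = ΣQ_DR · Δt = 297.0 × 1800 s = 5.346 × 10^5 m³.
Over A = 18.5 km², depth = V / A = 28.9 mm.

d ≈ 28.9 mm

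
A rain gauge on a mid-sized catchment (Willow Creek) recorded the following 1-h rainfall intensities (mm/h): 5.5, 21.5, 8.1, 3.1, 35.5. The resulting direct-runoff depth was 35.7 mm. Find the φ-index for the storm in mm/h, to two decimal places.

Only the 2 blocks with intensity above φ contribute runoff: 21.5, 35.5 mm/h.
Σ(I−φ)·Δt = d  ⇒  (21.5+35.5 − 2φ)·1 = 35.7
φ = (57.00 − 35.7/1) / 2 = 10.65 mm/h.

φ ≈ 10.65 mm/h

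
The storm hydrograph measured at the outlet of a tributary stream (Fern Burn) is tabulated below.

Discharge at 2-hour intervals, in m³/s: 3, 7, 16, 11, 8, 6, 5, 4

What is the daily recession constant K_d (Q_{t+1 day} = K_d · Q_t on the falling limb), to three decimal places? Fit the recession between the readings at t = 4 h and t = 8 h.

Between t = 4 h and t = 8 h the flow falls from 16 to 8 m³/s over 2×2 h = 4 h.
Per-interval ratio K = (8/16)^(1/2) = 0.7071; K_d = K^(24/2) = 0.016.

K_d ≈ 0.016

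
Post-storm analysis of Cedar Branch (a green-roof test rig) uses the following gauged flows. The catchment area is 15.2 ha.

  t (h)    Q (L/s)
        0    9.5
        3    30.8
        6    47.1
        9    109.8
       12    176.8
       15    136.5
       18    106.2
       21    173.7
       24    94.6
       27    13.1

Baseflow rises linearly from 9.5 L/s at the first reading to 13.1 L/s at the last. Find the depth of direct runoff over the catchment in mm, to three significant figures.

Direct runoff: 0.00, 20.90, 36.80, 99.10, 165.70, 125.00, 94.30, 161.40, 81.90, 0.00 L/s; ΣQ_DR = 785.1 L/s.
V = ΣQ_DR · Δt = 785.1 × 10800 s = 8.479 × 10^6 L.
Over A = 15.2 ha, depth = V / A = 55.8 mm.

d ≈ 55.8 mm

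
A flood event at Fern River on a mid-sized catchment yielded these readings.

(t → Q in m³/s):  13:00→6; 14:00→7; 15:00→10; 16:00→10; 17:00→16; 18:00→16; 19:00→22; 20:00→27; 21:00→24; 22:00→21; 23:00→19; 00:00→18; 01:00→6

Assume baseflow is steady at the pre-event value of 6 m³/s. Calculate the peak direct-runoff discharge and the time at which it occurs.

Subtracting baseflow gives direct-runoff ordinates: 0.0, 1.0, 4.0, 4.0, 10.0, 10.0, 16.0, 21.0, 18.0, 15.0, 13.0, 12.0, 0.0 m³/s.
The maximum is 21.0 m³/s, occurring at the reading for t = 20:00.

Q_p = 21.0 m³/s at t = 20:00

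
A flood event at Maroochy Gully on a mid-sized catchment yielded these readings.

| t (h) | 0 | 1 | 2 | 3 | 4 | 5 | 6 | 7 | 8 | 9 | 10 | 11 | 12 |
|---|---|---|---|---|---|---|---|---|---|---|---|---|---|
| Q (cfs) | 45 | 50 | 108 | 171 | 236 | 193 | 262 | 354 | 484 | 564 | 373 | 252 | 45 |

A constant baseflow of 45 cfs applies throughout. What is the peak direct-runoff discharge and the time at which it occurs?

Q_p = 519.0 cfs at t = 9 h

Subtracting baseflow gives direct-runoff ordinates: 0.0, 5.0, 63.0, 126.0, 191.0, 148.0, 217.0, 309.0, 439.0, 519.0, 328.0, 207.0, 0.0 cfs.
The maximum is 519.0 cfs, occurring at the reading for t = 9 h.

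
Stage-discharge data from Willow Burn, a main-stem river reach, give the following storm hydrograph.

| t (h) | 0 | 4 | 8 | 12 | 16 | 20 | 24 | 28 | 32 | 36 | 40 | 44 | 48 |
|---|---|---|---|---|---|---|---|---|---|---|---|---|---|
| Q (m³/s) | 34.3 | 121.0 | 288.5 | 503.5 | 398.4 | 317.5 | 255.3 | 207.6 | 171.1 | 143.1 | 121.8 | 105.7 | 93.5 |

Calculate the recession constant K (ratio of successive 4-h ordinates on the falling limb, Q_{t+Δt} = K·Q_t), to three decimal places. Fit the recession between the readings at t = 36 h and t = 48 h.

K ≈ 0.868

Using the recession-limb readings at t = 36 h and t = 48 h: Q falls from 143.1 to 93.5 m³/s over 3 intervals.
K = (Q₂/Q₁)^(1/3) = (93.5/143.1)^(1/3) = 0.868.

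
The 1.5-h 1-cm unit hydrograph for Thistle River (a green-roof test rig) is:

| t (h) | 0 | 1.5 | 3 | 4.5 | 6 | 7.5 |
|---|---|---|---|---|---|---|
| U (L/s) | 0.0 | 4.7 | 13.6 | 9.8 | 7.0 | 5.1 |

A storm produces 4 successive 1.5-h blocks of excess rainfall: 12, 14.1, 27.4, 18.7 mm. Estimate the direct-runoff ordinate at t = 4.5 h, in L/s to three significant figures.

Q ≈ 43.8 L/s

By discrete convolution, Q_j = Σ (P_i / 10 mm) · U_{j−i}.
At t = 4.5 h (j=3): Q = (12/10)·9.8 + (14.1/10)·13.6 + (27.4/10)·4.7 + (18.7/10)·0.0 = 43.8 L/s.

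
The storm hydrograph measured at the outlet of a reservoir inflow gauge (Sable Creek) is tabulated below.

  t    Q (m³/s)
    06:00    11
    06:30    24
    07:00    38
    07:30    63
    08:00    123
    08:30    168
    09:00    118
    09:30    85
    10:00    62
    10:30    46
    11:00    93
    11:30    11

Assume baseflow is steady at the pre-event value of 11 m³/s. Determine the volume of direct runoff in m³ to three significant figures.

V ≈ 1.28 × 10^6 m³

Direct-runoff ordinates (Q − Q_b): 0.0, 13.0, 27.0, 52.0, 112.0, 157.0, 107.0, 74.0, 51.0, 35.0, 82.0, 0.0 m³/s.
ΣQ_DR = 710.0 m³/s.
With Δt = 0.5 h = 1800 s, V = ΣQ_DR · Δt = 710.0 × 1800 = 1.28 × 10^6 m³.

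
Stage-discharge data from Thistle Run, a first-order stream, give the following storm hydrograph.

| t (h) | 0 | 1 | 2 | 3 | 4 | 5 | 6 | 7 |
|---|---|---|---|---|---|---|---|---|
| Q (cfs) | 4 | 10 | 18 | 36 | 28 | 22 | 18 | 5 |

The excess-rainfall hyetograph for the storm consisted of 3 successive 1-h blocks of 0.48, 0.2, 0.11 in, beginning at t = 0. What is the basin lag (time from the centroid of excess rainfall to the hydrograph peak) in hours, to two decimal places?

Centroid of excess rainfall: t_c = Σ P_i·t̄_i / ΣP_i = 1.0316 h (block centres at 0.5, 1.5, 2.5 h).
Hydrograph peak occurs at t = 3 h, so basin lag t_L = 3 − 1.0316 = 1.97 h.

t_L ≈ 1.97 h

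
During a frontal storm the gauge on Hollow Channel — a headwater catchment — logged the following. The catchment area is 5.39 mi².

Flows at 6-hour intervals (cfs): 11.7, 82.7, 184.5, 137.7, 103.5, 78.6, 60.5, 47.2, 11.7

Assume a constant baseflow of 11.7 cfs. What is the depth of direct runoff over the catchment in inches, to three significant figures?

Direct runoff: 0.0, 71.0, 172.8, 126.0, 91.8, 66.9, 48.8, 35.5, 0.0 cfs; ΣQ_DR = 612.8 cfs.
V = ΣQ_DR · Δt = 612.8 × 21600 s = 1.324 × 10^7 ft³.
Over A = 5.39 mi², depth = V / A = 1.06 in.

d ≈ 1.06 in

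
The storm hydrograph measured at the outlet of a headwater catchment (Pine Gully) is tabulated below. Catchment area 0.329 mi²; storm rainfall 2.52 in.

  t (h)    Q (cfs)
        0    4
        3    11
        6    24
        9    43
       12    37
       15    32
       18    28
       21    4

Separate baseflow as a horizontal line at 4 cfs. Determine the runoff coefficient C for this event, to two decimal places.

ΣQ_DR = 151.0 cfs; V = ΣQ_DR·Δt = 1.631 × 10^6 ft³.
Runoff depth d = V / A = 2.134 in.
C = d / P = 2.134 / 2.52 = 0.85.

C ≈ 0.85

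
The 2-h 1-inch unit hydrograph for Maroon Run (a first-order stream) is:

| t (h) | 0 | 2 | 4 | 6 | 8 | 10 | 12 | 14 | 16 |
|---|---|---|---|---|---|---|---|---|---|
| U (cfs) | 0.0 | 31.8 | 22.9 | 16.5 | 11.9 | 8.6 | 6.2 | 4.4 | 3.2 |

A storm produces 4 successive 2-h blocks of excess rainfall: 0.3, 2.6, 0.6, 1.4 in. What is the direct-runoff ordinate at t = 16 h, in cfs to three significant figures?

Q ≈ 28.2 cfs

By discrete convolution, Q_j = Σ (P_i / 1 in) · U_{j−i}.
At t = 16 h (j=8): Q = (0.3/1)·3.2 + (2.6/1)·4.4 + (0.6/1)·6.2 + (1.4/1)·8.6 = 28.2 cfs.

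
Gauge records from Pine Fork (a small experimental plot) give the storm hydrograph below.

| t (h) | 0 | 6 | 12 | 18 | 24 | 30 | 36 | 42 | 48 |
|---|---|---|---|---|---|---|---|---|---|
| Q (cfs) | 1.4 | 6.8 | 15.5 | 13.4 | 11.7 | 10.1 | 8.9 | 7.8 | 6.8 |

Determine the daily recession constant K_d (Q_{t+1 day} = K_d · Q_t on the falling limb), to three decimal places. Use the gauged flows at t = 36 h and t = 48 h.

Between t = 36 h and t = 48 h the flow falls from 8.9 to 6.8 cfs over 2×6 h = 12 h.
Per-interval ratio K = (6.8/8.9)^(1/2) = 0.8741; K_d = K^(24/6) = 0.584.

K_d ≈ 0.584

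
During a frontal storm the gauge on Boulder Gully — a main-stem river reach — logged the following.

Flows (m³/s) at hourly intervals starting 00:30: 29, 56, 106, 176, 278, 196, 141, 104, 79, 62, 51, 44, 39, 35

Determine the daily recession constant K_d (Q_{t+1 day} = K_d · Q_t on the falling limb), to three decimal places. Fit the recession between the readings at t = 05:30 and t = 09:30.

Between t = 05:30 and t = 09:30 the flow falls from 196 to 62 m³/s over 4×1 h = 4 h.
Per-interval ratio K = (62/196)^(1/4) = 0.7500; K_d = K^(24/1) = 0.001.

K_d ≈ 0.001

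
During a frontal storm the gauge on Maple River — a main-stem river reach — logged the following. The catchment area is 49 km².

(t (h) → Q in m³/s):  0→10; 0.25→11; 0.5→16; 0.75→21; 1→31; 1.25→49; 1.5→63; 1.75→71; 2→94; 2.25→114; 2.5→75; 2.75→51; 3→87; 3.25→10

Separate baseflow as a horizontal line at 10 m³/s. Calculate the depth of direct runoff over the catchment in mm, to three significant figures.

Direct runoff: 0.0, 1.0, 6.0, 11.0, 21.0, 39.0, 53.0, 61.0, 84.0, 104.0, 65.0, 41.0, 77.0, 0.0 m³/s; ΣQ_DR = 563.0 m³/s.
V = ΣQ_DR · Δt = 563.0 × 900 s = 5.067 × 10^5 m³.
Over A = 49 km², depth = V / A = 10.3 mm.

d ≈ 10.3 mm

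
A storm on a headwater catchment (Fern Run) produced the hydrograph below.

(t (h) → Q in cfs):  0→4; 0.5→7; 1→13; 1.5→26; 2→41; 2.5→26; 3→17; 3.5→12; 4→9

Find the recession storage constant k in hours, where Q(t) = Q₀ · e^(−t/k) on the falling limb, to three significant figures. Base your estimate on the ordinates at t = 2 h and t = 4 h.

k ≈ 1.32 h

On the falling limb, Q drops from 41 to 9 cfs between t = 2 h and t = 4 h (Δt = 2 h).
k = −Δt / ln(Q₂/Q₁) = −2 / ln(9/41) = 1.32 h.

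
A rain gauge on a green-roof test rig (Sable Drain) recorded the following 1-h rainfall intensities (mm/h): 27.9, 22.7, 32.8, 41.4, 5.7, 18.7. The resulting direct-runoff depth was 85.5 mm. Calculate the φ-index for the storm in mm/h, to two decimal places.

Only the 5 blocks with intensity above φ contribute runoff: 27.9, 22.7, 32.8, 41.4, 18.7 mm/h.
Σ(I−φ)·Δt = d  ⇒  (27.9+22.7+32.8+41.4+18.7 − 5φ)·1 = 85.5
φ = (143.5 − 85.5/1) / 5 = 11.60 mm/h.

φ ≈ 11.60 mm/h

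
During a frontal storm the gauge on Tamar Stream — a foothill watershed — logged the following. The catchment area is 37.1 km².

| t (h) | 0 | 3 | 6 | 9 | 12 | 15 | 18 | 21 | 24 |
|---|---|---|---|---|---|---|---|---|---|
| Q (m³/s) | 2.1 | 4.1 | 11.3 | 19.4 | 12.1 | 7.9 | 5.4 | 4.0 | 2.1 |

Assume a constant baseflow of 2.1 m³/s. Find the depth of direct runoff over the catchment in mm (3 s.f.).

Direct runoff: 0.0, 2.0, 9.2, 17.3, 10.0, 5.8, 3.3, 1.9, 0.0 m³/s; ΣQ_DR = 49.50 m³/s.
V = ΣQ_DR · Δt = 49.50 × 10800 s = 5.346 × 10^5 m³.
Over A = 37.1 km², depth = V / A = 14.4 mm.

d ≈ 14.4 mm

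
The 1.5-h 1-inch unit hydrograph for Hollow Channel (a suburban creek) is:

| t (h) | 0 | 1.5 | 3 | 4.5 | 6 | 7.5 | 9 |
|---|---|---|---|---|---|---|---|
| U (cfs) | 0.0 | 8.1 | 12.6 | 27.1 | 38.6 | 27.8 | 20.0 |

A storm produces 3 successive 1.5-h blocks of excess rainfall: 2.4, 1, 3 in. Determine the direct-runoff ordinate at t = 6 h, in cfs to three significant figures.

By discrete convolution, Q_j = Σ (P_i / 1 in) · U_{j−i}.
At t = 6 h (j=4): Q = (2.4/1)·38.6 + (1/1)·27.1 + (3/1)·12.6 = 158 cfs.

Q ≈ 158 cfs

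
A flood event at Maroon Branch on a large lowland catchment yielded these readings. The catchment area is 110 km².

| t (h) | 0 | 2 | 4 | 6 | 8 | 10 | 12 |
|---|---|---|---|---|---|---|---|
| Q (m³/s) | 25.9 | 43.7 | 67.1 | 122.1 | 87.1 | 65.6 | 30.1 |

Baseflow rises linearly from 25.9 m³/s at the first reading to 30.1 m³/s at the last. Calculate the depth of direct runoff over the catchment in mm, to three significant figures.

Direct runoff: 0.00, 17.10, 39.80, 94.10, 58.40, 36.20, 0.00 m³/s; ΣQ_DR = 245.6 m³/s.
V = ΣQ_DR · Δt = 245.6 × 7200 s = 1.768 × 10^6 m³.
Over A = 110 km², depth = V / A = 16.1 mm.

d ≈ 16.1 mm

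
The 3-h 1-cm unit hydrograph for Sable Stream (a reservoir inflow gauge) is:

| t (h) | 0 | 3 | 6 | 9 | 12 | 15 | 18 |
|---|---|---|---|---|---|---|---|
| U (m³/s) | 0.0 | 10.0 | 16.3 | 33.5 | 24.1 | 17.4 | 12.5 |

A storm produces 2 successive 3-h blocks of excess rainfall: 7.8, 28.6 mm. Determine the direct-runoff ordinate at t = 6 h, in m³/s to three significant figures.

Q ≈ 41.3 m³/s

By discrete convolution, Q_j = Σ (P_i / 10 mm) · U_{j−i}.
At t = 6 h (j=2): Q = (7.8/10)·16.3 + (28.6/10)·10.0 = 41.3 m³/s.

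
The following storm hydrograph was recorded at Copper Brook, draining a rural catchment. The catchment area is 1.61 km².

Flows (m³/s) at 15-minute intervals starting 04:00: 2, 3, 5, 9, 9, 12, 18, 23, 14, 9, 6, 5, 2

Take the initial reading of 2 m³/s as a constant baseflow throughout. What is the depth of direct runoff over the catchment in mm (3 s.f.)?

Direct runoff: 0.0, 1.0, 3.0, 7.0, 7.0, 10.0, 16.0, 21.0, 12.0, 7.0, 4.0, 3.0, 0.0 m³/s; ΣQ_DR = 91.00 m³/s.
V = ΣQ_DR · Δt = 91.00 × 900 s = 81900 m³.
Over A = 1.61 km², depth = V / A = 50.9 mm.

d ≈ 50.9 mm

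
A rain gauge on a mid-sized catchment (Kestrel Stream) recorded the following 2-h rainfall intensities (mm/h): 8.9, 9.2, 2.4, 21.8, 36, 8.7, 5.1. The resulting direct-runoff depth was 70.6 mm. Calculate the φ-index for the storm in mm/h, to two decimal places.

Only the 2 blocks with intensity above φ contribute runoff: 21.8, 36 mm/h.
Σ(I−φ)·Δt = d  ⇒  (21.8+36 − 2φ)·2 = 70.6
φ = (57.80 − 70.6/2) / 2 = 11.25 mm/h.

φ ≈ 11.25 mm/h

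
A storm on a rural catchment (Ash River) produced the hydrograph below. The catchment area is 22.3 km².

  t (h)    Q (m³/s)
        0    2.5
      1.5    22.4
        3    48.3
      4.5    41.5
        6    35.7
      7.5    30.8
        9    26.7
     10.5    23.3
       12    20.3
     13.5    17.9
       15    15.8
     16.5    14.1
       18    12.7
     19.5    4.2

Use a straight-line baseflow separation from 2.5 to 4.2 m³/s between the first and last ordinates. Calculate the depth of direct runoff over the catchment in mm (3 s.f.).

d ≈ 65.2 mm

Direct runoff: 0.00, 19.77, 45.54, 38.61, 32.68, 27.65, 23.42, 19.88, 16.75, 14.22, 11.99, 10.16, 8.63, 0.00 m³/s; ΣQ_DR = 269.3 m³/s.
V = ΣQ_DR · Δt = 269.3 × 5400 s = 1.454 × 10^6 m³.
Over A = 22.3 km², depth = V / A = 65.2 mm.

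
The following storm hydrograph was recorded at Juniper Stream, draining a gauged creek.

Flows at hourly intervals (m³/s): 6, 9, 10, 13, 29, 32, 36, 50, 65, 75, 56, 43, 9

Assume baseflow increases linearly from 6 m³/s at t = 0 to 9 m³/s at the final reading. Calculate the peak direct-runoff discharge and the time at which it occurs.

Subtracting baseflow gives direct-runoff ordinates: 0.00, 2.75, 3.50, 6.25, 22.00, 24.75, 28.50, 42.25, 57.00, 66.75, 47.50, 34.25, 0.00 m³/s.
The maximum is 66.75 m³/s, occurring at the reading for t = 9 h.

Q_p = 66.75 m³/s at t = 9 h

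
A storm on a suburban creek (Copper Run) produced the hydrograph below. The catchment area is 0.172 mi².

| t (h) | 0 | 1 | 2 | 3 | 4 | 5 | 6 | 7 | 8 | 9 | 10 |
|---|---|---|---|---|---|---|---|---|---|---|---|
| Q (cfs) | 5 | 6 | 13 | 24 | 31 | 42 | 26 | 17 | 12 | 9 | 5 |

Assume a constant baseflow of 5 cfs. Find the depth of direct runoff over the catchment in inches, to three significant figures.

d ≈ 1.22 in

Direct runoff: 0.0, 1.0, 8.0, 19.0, 26.0, 37.0, 21.0, 12.0, 7.0, 4.0, 0.0 cfs; ΣQ_DR = 135.0 cfs.
V = ΣQ_DR · Δt = 135.0 × 3600 s = 4.860 × 10^5 ft³.
Over A = 0.172 mi², depth = V / A = 1.22 in.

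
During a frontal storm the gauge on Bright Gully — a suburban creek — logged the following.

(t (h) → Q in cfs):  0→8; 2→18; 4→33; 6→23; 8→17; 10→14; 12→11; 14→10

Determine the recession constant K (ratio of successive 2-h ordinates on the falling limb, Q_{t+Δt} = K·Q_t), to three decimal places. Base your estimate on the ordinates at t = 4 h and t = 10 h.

Using the recession-limb readings at t = 4 h and t = 10 h: Q falls from 33 to 14 cfs over 3 intervals.
K = (Q₂/Q₁)^(1/3) = (14/33)^(1/3) = 0.751.

K ≈ 0.751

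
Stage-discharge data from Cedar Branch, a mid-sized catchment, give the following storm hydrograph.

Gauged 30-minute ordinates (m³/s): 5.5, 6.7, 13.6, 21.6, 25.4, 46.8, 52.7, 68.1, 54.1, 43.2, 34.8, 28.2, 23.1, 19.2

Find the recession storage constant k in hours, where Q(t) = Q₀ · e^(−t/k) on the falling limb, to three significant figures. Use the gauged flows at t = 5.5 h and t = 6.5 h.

On the falling limb, Q drops from 28.2 to 19.2 m³/s between t = 5.5 h and t = 6.5 h (Δt = 1 h).
k = −Δt / ln(Q₂/Q₁) = −1 / ln(19.2/28.2) = 2.60 h.

k ≈ 2.60 h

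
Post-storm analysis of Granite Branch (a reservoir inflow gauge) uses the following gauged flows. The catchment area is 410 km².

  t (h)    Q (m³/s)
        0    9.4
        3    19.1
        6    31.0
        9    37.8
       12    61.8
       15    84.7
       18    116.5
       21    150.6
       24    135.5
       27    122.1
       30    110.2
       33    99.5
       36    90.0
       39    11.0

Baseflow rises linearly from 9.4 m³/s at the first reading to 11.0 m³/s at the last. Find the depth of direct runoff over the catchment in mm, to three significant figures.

Direct runoff: 0.00, 9.58, 21.35, 28.03, 51.91, 74.68, 106.36, 140.34, 125.12, 111.59, 99.57, 88.75, 79.12, 0.00 m³/s; ΣQ_DR = 936.4 m³/s.
V = ΣQ_DR · Δt = 936.4 × 10800 s = 1.011 × 10^7 m³.
Over A = 410 km², depth = V / A = 24.7 mm.

d ≈ 24.7 mm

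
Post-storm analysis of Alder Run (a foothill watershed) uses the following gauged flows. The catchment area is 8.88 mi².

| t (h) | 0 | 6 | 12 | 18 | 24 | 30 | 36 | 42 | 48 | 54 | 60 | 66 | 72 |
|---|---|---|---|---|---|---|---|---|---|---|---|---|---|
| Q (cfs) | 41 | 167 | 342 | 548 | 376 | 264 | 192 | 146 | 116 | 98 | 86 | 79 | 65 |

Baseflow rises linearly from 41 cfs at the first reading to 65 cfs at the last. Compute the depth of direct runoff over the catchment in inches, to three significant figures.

Direct runoff: 0.00, 124.00, 297.00, 501.00, 327.00, 213.00, 139.00, 91.00, 59.00, 39.00, 25.00, 16.00, 0.00 cfs; ΣQ_DR = 1831 cfs.
V = ΣQ_DR · Δt = 1831 × 21600 s = 3.955 × 10^7 ft³.
Over A = 8.88 mi², depth = V / A = 1.92 in.

d ≈ 1.92 in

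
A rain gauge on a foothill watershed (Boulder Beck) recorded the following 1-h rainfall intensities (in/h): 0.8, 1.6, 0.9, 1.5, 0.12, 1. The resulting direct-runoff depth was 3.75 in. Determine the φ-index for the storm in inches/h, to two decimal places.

Only the 5 blocks with intensity above φ contribute runoff: 0.8, 1.6, 0.9, 1.5, 1 in/h.
Σ(I−φ)·Δt = d  ⇒  (0.8+1.6+0.9+1.5+1 − 5φ)·1 = 3.75
φ = (5.800 − 3.75/1) / 5 = 0.41 in/h.

φ ≈ 0.41 in/h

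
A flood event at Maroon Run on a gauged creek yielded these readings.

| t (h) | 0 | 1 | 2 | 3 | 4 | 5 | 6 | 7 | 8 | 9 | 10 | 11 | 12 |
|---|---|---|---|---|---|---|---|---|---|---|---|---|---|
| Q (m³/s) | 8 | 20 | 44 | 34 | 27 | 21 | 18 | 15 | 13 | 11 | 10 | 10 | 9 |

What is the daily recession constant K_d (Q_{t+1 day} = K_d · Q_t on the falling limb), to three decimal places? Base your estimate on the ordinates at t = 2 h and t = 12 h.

Between t = 2 h and t = 12 h the flow falls from 44 to 9 m³/s over 10×1 h = 10 h.
Per-interval ratio K = (9/44)^(1/10) = 0.8533; K_d = K^(24/1) = 0.022.

K_d ≈ 0.022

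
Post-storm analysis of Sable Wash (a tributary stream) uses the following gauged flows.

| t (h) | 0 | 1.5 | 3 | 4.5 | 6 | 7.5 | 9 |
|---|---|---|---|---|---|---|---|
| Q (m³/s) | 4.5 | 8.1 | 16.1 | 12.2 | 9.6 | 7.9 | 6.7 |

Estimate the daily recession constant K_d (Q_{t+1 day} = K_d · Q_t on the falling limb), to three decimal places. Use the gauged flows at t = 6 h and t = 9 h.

K_d ≈ 0.056

Between t = 6 h and t = 9 h the flow falls from 9.6 to 6.7 m³/s over 2×1.5 h = 3 h.
Per-interval ratio K = (6.7/9.6)^(1/2) = 0.8354; K_d = K^(24/1.5) = 0.056.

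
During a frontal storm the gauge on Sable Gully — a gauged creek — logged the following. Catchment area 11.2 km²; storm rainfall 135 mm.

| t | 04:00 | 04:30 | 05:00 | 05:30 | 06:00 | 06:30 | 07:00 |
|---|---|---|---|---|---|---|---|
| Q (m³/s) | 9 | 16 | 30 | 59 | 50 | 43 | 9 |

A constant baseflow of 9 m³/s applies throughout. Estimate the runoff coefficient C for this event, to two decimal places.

ΣQ_DR = 153.0 m³/s; V = ΣQ_DR·Δt = 2.754 × 10^5 m³.
Runoff depth d = V / A = 24.59 mm.
C = d / P = 24.59 / 135 = 0.18.

C ≈ 0.18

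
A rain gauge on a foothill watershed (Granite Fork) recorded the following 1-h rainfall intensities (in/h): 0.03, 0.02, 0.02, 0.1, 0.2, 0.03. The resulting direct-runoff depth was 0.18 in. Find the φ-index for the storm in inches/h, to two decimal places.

φ ≈ 0.06 in/h

Only the 2 blocks with intensity above φ contribute runoff: 0.1, 0.2 in/h.
Σ(I−φ)·Δt = d  ⇒  (0.1+0.2 − 2φ)·1 = 0.18
φ = (0.3000 − 0.18/1) / 2 = 0.06 in/h.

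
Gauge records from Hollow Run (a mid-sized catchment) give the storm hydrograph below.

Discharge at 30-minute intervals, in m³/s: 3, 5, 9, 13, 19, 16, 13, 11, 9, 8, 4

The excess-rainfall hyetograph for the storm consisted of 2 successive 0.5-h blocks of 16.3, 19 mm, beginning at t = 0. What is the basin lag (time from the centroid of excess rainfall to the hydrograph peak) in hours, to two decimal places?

t_L ≈ 1.48 h

Centroid of excess rainfall: t_c = Σ P_i·t̄_i / ΣP_i = 0.5191 h (block centres at 0.25, 0.75 h).
Hydrograph peak occurs at t = 2 h, so basin lag t_L = 2 − 0.5191 = 1.48 h.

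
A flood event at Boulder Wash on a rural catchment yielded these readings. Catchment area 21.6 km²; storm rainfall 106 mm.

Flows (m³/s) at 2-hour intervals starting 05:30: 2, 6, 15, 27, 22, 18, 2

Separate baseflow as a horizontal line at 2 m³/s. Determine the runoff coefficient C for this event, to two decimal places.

ΣQ_DR = 78.00 m³/s; V = ΣQ_DR·Δt = 5.616 × 10^5 m³.
Runoff depth d = V / A = 26.00 mm.
C = d / P = 26.00 / 106 = 0.25.

C ≈ 0.25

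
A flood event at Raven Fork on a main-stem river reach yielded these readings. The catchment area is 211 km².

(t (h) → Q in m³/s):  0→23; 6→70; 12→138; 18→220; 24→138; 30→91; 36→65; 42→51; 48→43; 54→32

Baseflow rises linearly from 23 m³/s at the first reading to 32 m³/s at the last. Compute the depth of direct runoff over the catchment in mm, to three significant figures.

Direct runoff: 0.00, 46.00, 113.00, 194.00, 111.00, 63.00, 36.00, 21.00, 12.00, 0.00 m³/s; ΣQ_DR = 596.0 m³/s.
V = ΣQ_DR · Δt = 596.0 × 21600 s = 1.287 × 10^7 m³.
Over A = 211 km², depth = V / A = 61.0 mm.

d ≈ 61.0 mm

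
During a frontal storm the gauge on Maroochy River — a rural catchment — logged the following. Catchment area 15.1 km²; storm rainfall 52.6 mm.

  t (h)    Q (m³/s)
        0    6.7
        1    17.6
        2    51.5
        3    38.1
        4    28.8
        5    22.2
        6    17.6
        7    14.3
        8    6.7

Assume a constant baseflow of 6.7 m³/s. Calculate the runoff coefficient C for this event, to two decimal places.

C ≈ 0.65

ΣQ_DR = 143.2 m³/s; V = ΣQ_DR·Δt = 5.155 × 10^5 m³.
Runoff depth d = V / A = 34.14 mm.
C = d / P = 34.14 / 52.6 = 0.65.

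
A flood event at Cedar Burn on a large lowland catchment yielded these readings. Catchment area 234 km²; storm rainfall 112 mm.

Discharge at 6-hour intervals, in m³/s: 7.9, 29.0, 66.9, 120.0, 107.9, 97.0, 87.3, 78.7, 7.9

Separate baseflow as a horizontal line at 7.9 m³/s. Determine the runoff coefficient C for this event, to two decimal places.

ΣQ_DR = 531.5 m³/s; V = ΣQ_DR·Δt = 1.148 × 10^7 m³.
Runoff depth d = V / A = 49.06 mm.
C = d / P = 49.06 / 112 = 0.44.

C ≈ 0.44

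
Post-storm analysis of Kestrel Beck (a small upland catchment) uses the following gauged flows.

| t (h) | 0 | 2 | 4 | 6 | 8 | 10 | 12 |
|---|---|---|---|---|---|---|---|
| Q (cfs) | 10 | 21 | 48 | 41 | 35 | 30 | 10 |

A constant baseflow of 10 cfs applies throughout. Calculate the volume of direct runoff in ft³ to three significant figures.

Direct-runoff ordinates (Q − Q_b): 0.0, 11.0, 38.0, 31.0, 25.0, 20.0, 0.0 cfs.
ΣQ_DR = 125.0 cfs.
With Δt = 2 h = 7200 s, V = ΣQ_DR · Δt = 125.0 × 7200 = 9.00 × 10^5 ft³.

V ≈ 9.00 × 10^5 ft³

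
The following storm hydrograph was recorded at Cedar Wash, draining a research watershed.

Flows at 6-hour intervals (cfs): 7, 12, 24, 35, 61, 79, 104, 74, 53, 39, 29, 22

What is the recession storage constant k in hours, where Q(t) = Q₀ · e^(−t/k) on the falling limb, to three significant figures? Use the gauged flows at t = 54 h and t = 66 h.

k ≈ 21.0 h

On the falling limb, Q drops from 39 to 22 cfs between t = 54 h and t = 66 h (Δt = 12 h).
k = −Δt / ln(Q₂/Q₁) = −12 / ln(22/39) = 21.0 h.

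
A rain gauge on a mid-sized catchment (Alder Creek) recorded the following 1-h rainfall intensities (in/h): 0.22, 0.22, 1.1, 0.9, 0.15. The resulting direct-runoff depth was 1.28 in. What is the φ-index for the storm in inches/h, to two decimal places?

Only the 2 blocks with intensity above φ contribute runoff: 1.1, 0.9 in/h.
Σ(I−φ)·Δt = d  ⇒  (1.1+0.9 − 2φ)·1 = 1.28
φ = (2.000 − 1.28/1) / 2 = 0.36 in/h.

φ ≈ 0.36 in/h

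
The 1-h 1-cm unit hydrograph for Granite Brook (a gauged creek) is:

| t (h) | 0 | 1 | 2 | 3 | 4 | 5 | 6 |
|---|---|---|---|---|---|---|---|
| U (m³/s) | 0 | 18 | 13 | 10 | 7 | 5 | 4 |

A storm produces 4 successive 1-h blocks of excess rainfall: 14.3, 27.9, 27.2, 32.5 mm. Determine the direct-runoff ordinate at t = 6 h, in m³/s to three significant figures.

By discrete convolution, Q_j = Σ (P_i / 10 mm) · U_{j−i}.
At t = 6 h (j=6): Q = (14.3/10)·4 + (27.9/10)·5 + (27.2/10)·7 + (32.5/10)·10 = 71.2 m³/s.

Q ≈ 71.2 m³/s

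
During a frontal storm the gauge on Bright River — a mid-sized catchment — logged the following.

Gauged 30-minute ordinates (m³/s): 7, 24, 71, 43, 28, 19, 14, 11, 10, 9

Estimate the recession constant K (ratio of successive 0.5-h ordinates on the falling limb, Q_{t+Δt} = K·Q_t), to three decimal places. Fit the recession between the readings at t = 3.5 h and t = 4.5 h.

K ≈ 0.905

Using the recession-limb readings at t = 3.5 h and t = 4.5 h: Q falls from 11 to 9 m³/s over 2 intervals.
K = (Q₂/Q₁)^(1/2) = (9/11)^(1/2) = 0.905.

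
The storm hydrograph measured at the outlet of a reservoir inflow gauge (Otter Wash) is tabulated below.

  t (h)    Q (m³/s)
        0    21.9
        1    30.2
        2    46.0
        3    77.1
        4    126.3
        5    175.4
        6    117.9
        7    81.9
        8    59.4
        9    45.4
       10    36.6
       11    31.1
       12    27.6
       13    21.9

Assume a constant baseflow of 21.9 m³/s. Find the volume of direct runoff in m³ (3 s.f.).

Direct-runoff ordinates (Q − Q_b): 0.0, 8.3, 24.1, 55.2, 104.4, 153.5, 96.0, 60.0, 37.5, 23.5, 14.7, 9.2, 5.7, 0.0 m³/s.
ΣQ_DR = 592.1 m³/s.
With Δt = 1 h = 3600 s, V = ΣQ_DR · Δt = 592.1 × 3600 = 2.13 × 10^6 m³.

V ≈ 2.13 × 10^6 m³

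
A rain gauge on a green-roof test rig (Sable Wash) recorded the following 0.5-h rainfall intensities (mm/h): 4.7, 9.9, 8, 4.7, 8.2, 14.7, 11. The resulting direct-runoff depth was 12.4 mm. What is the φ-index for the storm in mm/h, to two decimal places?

Only the 5 blocks with intensity above φ contribute runoff: 9.9, 8, 8.2, 14.7, 11 mm/h.
Σ(I−φ)·Δt = d  ⇒  (9.9+8+8.2+14.7+11 − 5φ)·0.5 = 12.4
φ = (51.80 − 12.4/0.5) / 5 = 5.40 mm/h.

φ ≈ 5.40 mm/h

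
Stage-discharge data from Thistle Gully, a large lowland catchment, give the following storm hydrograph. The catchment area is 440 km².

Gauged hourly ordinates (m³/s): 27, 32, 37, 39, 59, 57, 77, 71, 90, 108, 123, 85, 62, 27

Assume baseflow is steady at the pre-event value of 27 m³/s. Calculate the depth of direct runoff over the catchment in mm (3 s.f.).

Direct runoff: 0.0, 5.0, 10.0, 12.0, 32.0, 30.0, 50.0, 44.0, 63.0, 81.0, 96.0, 58.0, 35.0, 0.0 m³/s; ΣQ_DR = 516.0 m³/s.
V = ΣQ_DR · Δt = 516.0 × 3600 s = 1.858 × 10^6 m³.
Over A = 440 km², depth = V / A = 4.22 mm.

d ≈ 4.22 mm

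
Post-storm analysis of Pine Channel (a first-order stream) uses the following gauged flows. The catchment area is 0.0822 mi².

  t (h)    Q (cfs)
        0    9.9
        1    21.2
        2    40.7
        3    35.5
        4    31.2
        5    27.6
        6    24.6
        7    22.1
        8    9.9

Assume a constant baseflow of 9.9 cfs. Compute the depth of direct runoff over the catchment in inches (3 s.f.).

Direct runoff: 0.0, 11.3, 30.8, 25.6, 21.3, 17.7, 14.7, 12.2, 0.0 cfs; ΣQ_DR = 133.6 cfs.
V = ΣQ_DR · Δt = 133.6 × 3600 s = 4.810 × 10^5 ft³.
Over A = 0.0822 mi², depth = V / A = 2.52 in.

d ≈ 2.52 in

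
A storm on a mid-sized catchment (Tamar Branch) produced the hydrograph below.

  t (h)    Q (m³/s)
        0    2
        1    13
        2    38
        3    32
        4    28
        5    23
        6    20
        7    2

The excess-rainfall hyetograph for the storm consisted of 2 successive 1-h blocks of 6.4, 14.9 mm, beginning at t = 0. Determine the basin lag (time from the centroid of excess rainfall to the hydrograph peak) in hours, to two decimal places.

t_L ≈ 0.80 h

Centroid of excess rainfall: t_c = Σ P_i·t̄_i / ΣP_i = 1.1995 h (block centres at 0.5, 1.5 h).
Hydrograph peak occurs at t = 2 h, so basin lag t_L = 2 − 1.1995 = 0.80 h.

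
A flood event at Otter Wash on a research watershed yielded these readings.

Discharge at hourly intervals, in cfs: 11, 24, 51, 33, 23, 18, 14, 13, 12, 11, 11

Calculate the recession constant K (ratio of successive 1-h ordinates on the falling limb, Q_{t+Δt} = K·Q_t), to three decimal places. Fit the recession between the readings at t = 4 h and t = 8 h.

Using the recession-limb readings at t = 4 h and t = 8 h: Q falls from 23 to 12 cfs over 4 intervals.
K = (Q₂/Q₁)^(1/4) = (12/23)^(1/4) = 0.850.

K ≈ 0.850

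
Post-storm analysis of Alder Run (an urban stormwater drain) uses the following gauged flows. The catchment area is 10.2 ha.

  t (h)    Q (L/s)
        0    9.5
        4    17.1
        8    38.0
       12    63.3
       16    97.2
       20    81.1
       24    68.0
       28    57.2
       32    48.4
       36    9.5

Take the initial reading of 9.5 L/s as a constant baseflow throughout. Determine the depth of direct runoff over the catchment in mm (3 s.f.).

Direct runoff: 0.0, 7.6, 28.5, 53.8, 87.7, 71.6, 58.5, 47.7, 38.9, 0.0 L/s; ΣQ_DR = 394.3 L/s.
V = ΣQ_DR · Δt = 394.3 × 14400 s = 5.678 × 10^6 L.
Over A = 10.2 ha, depth = V / A = 55.7 mm.

d ≈ 55.7 mm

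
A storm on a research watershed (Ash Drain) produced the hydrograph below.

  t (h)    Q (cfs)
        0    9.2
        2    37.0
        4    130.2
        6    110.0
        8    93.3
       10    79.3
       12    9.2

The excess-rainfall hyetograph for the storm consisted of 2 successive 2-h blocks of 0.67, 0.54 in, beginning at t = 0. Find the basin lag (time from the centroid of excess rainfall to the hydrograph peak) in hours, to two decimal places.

t_L ≈ 2.11 h

Centroid of excess rainfall: t_c = Σ P_i·t̄_i / ΣP_i = 1.8926 h (block centres at 1, 3 h).
Hydrograph peak occurs at t = 4 h, so basin lag t_L = 4 − 1.8926 = 2.11 h.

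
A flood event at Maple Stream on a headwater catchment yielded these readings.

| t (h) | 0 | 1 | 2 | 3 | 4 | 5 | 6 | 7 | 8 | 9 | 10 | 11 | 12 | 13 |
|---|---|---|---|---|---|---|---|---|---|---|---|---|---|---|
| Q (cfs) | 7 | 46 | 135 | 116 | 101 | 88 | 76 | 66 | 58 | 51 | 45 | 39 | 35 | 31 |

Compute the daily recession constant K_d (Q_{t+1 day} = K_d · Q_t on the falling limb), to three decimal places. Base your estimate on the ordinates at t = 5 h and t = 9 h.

K_d ≈ 0.038

Between t = 5 h and t = 9 h the flow falls from 88 to 51 cfs over 4×1 h = 4 h.
Per-interval ratio K = (51/88)^(1/4) = 0.8725; K_d = K^(24/1) = 0.038.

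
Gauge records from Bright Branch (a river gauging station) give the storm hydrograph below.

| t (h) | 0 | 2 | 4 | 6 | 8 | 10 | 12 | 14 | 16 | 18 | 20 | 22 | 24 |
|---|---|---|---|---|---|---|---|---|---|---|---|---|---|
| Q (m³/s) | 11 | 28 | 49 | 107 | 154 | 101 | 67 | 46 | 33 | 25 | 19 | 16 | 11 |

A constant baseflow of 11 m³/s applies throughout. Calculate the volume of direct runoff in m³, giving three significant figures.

Direct-runoff ordinates (Q − Q_b): 0.0, 17.0, 38.0, 96.0, 143.0, 90.0, 56.0, 35.0, 22.0, 14.0, 8.0, 5.0, 0.0 m³/s.
ΣQ_DR = 524.0 m³/s.
With Δt = 2 h = 7200 s, V = ΣQ_DR · Δt = 524.0 × 7200 = 3.77 × 10^6 m³.

V ≈ 3.77 × 10^6 m³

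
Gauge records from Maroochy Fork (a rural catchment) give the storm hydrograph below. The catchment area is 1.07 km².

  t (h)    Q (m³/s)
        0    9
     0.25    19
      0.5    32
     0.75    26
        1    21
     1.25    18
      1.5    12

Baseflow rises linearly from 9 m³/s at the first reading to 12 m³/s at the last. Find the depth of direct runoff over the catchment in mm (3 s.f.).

d ≈ 53.4 mm

Direct runoff: 0.00, 9.50, 22.00, 15.50, 10.00, 6.50, 0.00 m³/s; ΣQ_DR = 63.50 m³/s.
V = ΣQ_DR · Δt = 63.50 × 900 s = 57150 m³.
Over A = 1.07 km², depth = V / A = 53.4 mm.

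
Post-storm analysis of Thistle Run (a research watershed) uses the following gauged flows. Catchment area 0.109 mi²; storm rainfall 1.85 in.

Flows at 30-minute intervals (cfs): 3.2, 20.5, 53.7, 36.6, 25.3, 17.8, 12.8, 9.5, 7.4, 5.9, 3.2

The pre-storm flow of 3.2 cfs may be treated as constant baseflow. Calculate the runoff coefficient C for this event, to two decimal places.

ΣQ_DR = 160.7 cfs; V = ΣQ_DR·Δt = 2.893 × 10^5 ft³.
Runoff depth d = V / A = 1.142 in.
C = d / P = 1.142 / 1.85 = 0.62.

C ≈ 0.62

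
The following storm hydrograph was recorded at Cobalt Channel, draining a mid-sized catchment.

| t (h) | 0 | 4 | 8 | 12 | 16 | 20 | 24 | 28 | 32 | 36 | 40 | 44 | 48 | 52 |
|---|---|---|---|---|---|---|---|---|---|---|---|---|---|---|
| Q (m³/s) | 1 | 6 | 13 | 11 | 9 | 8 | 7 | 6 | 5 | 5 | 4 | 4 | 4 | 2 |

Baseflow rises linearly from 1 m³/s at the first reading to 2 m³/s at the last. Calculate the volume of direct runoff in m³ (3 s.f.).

V ≈ 9.22 × 10^5 m³

Direct-runoff ordinates (Q − Q_b): 0.00, 4.92, 11.85, 9.77, 7.69, 6.62, 5.54, 4.46, 3.38, 3.31, 2.23, 2.15, 2.08, 0.00 m³/s.
ΣQ_DR = 64.00 m³/s.
With Δt = 4 h = 14400 s, V = ΣQ_DR · Δt = 64.00 × 14400 = 9.22 × 10^5 m³.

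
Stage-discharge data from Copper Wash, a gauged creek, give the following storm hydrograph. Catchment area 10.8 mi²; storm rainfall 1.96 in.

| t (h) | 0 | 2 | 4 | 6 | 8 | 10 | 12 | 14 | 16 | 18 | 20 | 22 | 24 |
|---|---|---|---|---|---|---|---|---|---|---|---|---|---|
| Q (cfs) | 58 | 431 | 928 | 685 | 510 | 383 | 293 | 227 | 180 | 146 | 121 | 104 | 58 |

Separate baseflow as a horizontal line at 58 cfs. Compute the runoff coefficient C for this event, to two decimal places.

C ≈ 0.49

ΣQ_DR = 3370 cfs; V = ΣQ_DR·Δt = 2.426 × 10^7 ft³.
Runoff depth d = V / A = 0.9671 in.
C = d / P = 0.9671 / 1.96 = 0.49.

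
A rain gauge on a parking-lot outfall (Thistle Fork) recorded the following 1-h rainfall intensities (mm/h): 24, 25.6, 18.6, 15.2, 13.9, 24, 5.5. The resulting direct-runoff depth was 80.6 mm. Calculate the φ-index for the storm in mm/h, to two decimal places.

Only the 6 blocks with intensity above φ contribute runoff: 24, 25.6, 18.6, 15.2, 13.9, 24 mm/h.
Σ(I−φ)·Δt = d  ⇒  (24+25.6+18.6+15.2+13.9+24 − 6φ)·1 = 80.6
φ = (121.3 − 80.6/1) / 6 = 6.78 mm/h.

φ ≈ 6.78 mm/h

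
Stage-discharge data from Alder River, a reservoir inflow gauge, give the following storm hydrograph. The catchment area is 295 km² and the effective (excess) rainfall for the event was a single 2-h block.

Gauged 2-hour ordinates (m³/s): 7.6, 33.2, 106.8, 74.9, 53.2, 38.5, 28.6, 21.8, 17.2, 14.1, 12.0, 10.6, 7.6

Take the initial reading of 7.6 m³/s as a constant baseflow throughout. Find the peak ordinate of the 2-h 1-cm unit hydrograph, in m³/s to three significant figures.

Direct runoff: 0.0, 25.6, 99.2, 67.3, 45.6, 30.9, 21.0, 14.2, 9.6, 6.5, 4.4, 3.0, 0.0 m³/s; ΣQ_DR = 327.3 m³/s, peak = 99.2 m³/s.
Runoff depth d = ΣQ_DR·Δt / A = 327.3 × 7200 / (295 km²) = 7.988 mm.
The 1-cm UH is the DRH scaled by (10 mm)/d, so U_p = 99.2 × 10/7.988 = 124 m³/s.

U_p ≈ 124 m³/s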